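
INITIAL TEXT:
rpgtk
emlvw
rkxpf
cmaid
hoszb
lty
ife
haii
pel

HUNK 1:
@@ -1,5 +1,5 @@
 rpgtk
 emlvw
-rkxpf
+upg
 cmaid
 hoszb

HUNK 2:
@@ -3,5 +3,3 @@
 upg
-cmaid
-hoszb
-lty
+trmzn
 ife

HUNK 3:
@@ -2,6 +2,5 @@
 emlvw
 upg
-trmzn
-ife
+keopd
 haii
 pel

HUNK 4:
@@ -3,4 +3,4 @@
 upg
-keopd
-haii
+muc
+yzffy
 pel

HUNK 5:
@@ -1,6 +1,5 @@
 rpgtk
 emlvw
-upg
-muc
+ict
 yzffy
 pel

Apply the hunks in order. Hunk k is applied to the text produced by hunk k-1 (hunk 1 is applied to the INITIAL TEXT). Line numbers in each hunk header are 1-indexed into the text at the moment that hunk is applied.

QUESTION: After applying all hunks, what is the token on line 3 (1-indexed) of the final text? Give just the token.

Hunk 1: at line 1 remove [rkxpf] add [upg] -> 9 lines: rpgtk emlvw upg cmaid hoszb lty ife haii pel
Hunk 2: at line 3 remove [cmaid,hoszb,lty] add [trmzn] -> 7 lines: rpgtk emlvw upg trmzn ife haii pel
Hunk 3: at line 2 remove [trmzn,ife] add [keopd] -> 6 lines: rpgtk emlvw upg keopd haii pel
Hunk 4: at line 3 remove [keopd,haii] add [muc,yzffy] -> 6 lines: rpgtk emlvw upg muc yzffy pel
Hunk 5: at line 1 remove [upg,muc] add [ict] -> 5 lines: rpgtk emlvw ict yzffy pel
Final line 3: ict

Answer: ict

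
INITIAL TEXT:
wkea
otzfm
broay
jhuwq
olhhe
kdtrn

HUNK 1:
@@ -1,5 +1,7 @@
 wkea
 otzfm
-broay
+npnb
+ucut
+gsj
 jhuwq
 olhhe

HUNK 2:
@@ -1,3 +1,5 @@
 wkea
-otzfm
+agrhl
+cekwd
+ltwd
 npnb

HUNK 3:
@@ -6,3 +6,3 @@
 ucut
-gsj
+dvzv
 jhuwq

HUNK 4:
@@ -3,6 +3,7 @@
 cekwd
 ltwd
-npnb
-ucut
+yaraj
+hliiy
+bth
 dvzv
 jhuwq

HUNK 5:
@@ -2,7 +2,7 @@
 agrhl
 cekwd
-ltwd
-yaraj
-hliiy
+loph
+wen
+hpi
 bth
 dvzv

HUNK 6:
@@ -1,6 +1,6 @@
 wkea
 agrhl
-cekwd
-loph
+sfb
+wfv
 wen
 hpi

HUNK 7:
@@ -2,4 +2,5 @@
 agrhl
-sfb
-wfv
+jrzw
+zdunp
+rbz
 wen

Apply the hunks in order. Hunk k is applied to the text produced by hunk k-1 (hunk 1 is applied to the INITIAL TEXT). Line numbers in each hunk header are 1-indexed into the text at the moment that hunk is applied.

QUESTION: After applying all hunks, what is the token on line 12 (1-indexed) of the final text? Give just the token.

Answer: kdtrn

Derivation:
Hunk 1: at line 1 remove [broay] add [npnb,ucut,gsj] -> 8 lines: wkea otzfm npnb ucut gsj jhuwq olhhe kdtrn
Hunk 2: at line 1 remove [otzfm] add [agrhl,cekwd,ltwd] -> 10 lines: wkea agrhl cekwd ltwd npnb ucut gsj jhuwq olhhe kdtrn
Hunk 3: at line 6 remove [gsj] add [dvzv] -> 10 lines: wkea agrhl cekwd ltwd npnb ucut dvzv jhuwq olhhe kdtrn
Hunk 4: at line 3 remove [npnb,ucut] add [yaraj,hliiy,bth] -> 11 lines: wkea agrhl cekwd ltwd yaraj hliiy bth dvzv jhuwq olhhe kdtrn
Hunk 5: at line 2 remove [ltwd,yaraj,hliiy] add [loph,wen,hpi] -> 11 lines: wkea agrhl cekwd loph wen hpi bth dvzv jhuwq olhhe kdtrn
Hunk 6: at line 1 remove [cekwd,loph] add [sfb,wfv] -> 11 lines: wkea agrhl sfb wfv wen hpi bth dvzv jhuwq olhhe kdtrn
Hunk 7: at line 2 remove [sfb,wfv] add [jrzw,zdunp,rbz] -> 12 lines: wkea agrhl jrzw zdunp rbz wen hpi bth dvzv jhuwq olhhe kdtrn
Final line 12: kdtrn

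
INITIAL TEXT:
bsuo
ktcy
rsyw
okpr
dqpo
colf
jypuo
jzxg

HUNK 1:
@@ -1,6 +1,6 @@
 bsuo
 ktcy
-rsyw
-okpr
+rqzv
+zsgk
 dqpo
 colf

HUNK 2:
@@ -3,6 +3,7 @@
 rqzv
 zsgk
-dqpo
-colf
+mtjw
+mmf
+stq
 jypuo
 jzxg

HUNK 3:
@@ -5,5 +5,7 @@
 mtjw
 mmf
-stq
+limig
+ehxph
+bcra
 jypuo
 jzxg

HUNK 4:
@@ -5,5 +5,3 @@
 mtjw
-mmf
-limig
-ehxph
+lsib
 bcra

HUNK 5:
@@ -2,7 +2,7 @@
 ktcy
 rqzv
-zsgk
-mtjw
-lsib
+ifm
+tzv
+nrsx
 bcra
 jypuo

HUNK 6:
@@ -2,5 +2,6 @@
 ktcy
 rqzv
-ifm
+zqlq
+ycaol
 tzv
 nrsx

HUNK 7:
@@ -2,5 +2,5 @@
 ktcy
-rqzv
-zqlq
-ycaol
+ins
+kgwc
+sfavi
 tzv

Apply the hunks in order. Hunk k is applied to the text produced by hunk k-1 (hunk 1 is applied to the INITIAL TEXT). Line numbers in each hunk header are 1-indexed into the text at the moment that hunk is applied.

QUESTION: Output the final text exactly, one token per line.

Answer: bsuo
ktcy
ins
kgwc
sfavi
tzv
nrsx
bcra
jypuo
jzxg

Derivation:
Hunk 1: at line 1 remove [rsyw,okpr] add [rqzv,zsgk] -> 8 lines: bsuo ktcy rqzv zsgk dqpo colf jypuo jzxg
Hunk 2: at line 3 remove [dqpo,colf] add [mtjw,mmf,stq] -> 9 lines: bsuo ktcy rqzv zsgk mtjw mmf stq jypuo jzxg
Hunk 3: at line 5 remove [stq] add [limig,ehxph,bcra] -> 11 lines: bsuo ktcy rqzv zsgk mtjw mmf limig ehxph bcra jypuo jzxg
Hunk 4: at line 5 remove [mmf,limig,ehxph] add [lsib] -> 9 lines: bsuo ktcy rqzv zsgk mtjw lsib bcra jypuo jzxg
Hunk 5: at line 2 remove [zsgk,mtjw,lsib] add [ifm,tzv,nrsx] -> 9 lines: bsuo ktcy rqzv ifm tzv nrsx bcra jypuo jzxg
Hunk 6: at line 2 remove [ifm] add [zqlq,ycaol] -> 10 lines: bsuo ktcy rqzv zqlq ycaol tzv nrsx bcra jypuo jzxg
Hunk 7: at line 2 remove [rqzv,zqlq,ycaol] add [ins,kgwc,sfavi] -> 10 lines: bsuo ktcy ins kgwc sfavi tzv nrsx bcra jypuo jzxg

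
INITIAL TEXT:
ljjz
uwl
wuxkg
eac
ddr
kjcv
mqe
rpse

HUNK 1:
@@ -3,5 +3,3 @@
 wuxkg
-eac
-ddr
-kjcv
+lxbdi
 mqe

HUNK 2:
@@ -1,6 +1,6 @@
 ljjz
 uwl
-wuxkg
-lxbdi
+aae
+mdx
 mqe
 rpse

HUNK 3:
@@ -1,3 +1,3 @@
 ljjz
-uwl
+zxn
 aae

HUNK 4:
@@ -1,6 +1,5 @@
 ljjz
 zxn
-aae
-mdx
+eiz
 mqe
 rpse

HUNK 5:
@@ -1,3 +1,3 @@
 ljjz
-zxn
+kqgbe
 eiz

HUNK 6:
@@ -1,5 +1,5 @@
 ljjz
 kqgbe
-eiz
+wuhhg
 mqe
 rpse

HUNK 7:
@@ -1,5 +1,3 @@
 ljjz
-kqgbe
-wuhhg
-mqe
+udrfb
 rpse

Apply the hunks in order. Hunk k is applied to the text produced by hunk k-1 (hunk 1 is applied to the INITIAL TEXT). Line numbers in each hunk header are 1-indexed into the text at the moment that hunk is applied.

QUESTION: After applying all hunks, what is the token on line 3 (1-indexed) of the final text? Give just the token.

Hunk 1: at line 3 remove [eac,ddr,kjcv] add [lxbdi] -> 6 lines: ljjz uwl wuxkg lxbdi mqe rpse
Hunk 2: at line 1 remove [wuxkg,lxbdi] add [aae,mdx] -> 6 lines: ljjz uwl aae mdx mqe rpse
Hunk 3: at line 1 remove [uwl] add [zxn] -> 6 lines: ljjz zxn aae mdx mqe rpse
Hunk 4: at line 1 remove [aae,mdx] add [eiz] -> 5 lines: ljjz zxn eiz mqe rpse
Hunk 5: at line 1 remove [zxn] add [kqgbe] -> 5 lines: ljjz kqgbe eiz mqe rpse
Hunk 6: at line 1 remove [eiz] add [wuhhg] -> 5 lines: ljjz kqgbe wuhhg mqe rpse
Hunk 7: at line 1 remove [kqgbe,wuhhg,mqe] add [udrfb] -> 3 lines: ljjz udrfb rpse
Final line 3: rpse

Answer: rpse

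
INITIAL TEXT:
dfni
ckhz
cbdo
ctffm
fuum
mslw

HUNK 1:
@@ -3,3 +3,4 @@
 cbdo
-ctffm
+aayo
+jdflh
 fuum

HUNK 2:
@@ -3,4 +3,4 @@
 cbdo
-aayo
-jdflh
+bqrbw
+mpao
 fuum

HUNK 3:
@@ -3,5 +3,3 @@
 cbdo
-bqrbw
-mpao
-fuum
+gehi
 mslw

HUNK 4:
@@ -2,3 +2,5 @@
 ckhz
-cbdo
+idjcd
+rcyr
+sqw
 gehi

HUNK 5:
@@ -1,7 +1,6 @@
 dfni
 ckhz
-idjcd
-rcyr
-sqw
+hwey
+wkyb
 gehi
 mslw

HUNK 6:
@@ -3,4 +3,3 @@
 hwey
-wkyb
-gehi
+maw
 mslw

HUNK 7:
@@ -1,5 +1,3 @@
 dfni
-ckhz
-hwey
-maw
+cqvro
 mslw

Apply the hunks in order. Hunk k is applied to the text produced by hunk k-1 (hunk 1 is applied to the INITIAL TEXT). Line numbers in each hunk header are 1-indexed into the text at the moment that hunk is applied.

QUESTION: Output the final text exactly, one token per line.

Answer: dfni
cqvro
mslw

Derivation:
Hunk 1: at line 3 remove [ctffm] add [aayo,jdflh] -> 7 lines: dfni ckhz cbdo aayo jdflh fuum mslw
Hunk 2: at line 3 remove [aayo,jdflh] add [bqrbw,mpao] -> 7 lines: dfni ckhz cbdo bqrbw mpao fuum mslw
Hunk 3: at line 3 remove [bqrbw,mpao,fuum] add [gehi] -> 5 lines: dfni ckhz cbdo gehi mslw
Hunk 4: at line 2 remove [cbdo] add [idjcd,rcyr,sqw] -> 7 lines: dfni ckhz idjcd rcyr sqw gehi mslw
Hunk 5: at line 1 remove [idjcd,rcyr,sqw] add [hwey,wkyb] -> 6 lines: dfni ckhz hwey wkyb gehi mslw
Hunk 6: at line 3 remove [wkyb,gehi] add [maw] -> 5 lines: dfni ckhz hwey maw mslw
Hunk 7: at line 1 remove [ckhz,hwey,maw] add [cqvro] -> 3 lines: dfni cqvro mslw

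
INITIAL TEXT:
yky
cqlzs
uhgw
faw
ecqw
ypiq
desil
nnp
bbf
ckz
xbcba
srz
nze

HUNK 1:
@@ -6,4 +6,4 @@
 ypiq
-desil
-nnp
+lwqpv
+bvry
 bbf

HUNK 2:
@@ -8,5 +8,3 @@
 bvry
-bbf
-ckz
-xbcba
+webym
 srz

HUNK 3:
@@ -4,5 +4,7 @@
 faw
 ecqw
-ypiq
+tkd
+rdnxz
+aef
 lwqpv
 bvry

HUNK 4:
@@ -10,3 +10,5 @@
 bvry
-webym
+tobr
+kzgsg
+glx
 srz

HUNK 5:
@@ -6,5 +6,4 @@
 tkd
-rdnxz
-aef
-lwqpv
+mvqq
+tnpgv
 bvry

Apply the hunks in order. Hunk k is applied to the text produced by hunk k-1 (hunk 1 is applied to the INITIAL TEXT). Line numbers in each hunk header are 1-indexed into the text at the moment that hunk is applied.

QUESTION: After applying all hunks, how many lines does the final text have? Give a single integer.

Hunk 1: at line 6 remove [desil,nnp] add [lwqpv,bvry] -> 13 lines: yky cqlzs uhgw faw ecqw ypiq lwqpv bvry bbf ckz xbcba srz nze
Hunk 2: at line 8 remove [bbf,ckz,xbcba] add [webym] -> 11 lines: yky cqlzs uhgw faw ecqw ypiq lwqpv bvry webym srz nze
Hunk 3: at line 4 remove [ypiq] add [tkd,rdnxz,aef] -> 13 lines: yky cqlzs uhgw faw ecqw tkd rdnxz aef lwqpv bvry webym srz nze
Hunk 4: at line 10 remove [webym] add [tobr,kzgsg,glx] -> 15 lines: yky cqlzs uhgw faw ecqw tkd rdnxz aef lwqpv bvry tobr kzgsg glx srz nze
Hunk 5: at line 6 remove [rdnxz,aef,lwqpv] add [mvqq,tnpgv] -> 14 lines: yky cqlzs uhgw faw ecqw tkd mvqq tnpgv bvry tobr kzgsg glx srz nze
Final line count: 14

Answer: 14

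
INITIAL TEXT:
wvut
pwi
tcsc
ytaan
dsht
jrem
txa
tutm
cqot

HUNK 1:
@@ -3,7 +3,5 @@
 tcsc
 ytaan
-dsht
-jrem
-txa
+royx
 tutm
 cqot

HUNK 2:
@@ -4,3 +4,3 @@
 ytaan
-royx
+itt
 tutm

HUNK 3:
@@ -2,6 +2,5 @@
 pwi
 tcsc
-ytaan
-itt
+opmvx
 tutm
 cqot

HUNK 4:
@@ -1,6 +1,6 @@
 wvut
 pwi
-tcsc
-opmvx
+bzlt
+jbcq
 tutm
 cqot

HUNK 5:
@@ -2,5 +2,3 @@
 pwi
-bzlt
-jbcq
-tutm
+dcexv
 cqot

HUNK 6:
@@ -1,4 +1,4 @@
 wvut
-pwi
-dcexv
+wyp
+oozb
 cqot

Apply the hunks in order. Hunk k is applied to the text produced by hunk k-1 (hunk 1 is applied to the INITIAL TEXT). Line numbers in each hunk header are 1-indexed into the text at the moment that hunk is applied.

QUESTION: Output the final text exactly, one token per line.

Hunk 1: at line 3 remove [dsht,jrem,txa] add [royx] -> 7 lines: wvut pwi tcsc ytaan royx tutm cqot
Hunk 2: at line 4 remove [royx] add [itt] -> 7 lines: wvut pwi tcsc ytaan itt tutm cqot
Hunk 3: at line 2 remove [ytaan,itt] add [opmvx] -> 6 lines: wvut pwi tcsc opmvx tutm cqot
Hunk 4: at line 1 remove [tcsc,opmvx] add [bzlt,jbcq] -> 6 lines: wvut pwi bzlt jbcq tutm cqot
Hunk 5: at line 2 remove [bzlt,jbcq,tutm] add [dcexv] -> 4 lines: wvut pwi dcexv cqot
Hunk 6: at line 1 remove [pwi,dcexv] add [wyp,oozb] -> 4 lines: wvut wyp oozb cqot

Answer: wvut
wyp
oozb
cqot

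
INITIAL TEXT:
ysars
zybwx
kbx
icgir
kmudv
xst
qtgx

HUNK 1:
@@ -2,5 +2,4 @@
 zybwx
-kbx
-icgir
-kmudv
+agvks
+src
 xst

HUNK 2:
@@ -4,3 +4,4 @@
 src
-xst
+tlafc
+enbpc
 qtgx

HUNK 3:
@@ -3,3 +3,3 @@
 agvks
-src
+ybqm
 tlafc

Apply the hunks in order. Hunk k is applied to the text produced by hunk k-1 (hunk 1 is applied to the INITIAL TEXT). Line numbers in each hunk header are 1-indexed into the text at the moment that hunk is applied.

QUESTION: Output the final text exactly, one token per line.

Answer: ysars
zybwx
agvks
ybqm
tlafc
enbpc
qtgx

Derivation:
Hunk 1: at line 2 remove [kbx,icgir,kmudv] add [agvks,src] -> 6 lines: ysars zybwx agvks src xst qtgx
Hunk 2: at line 4 remove [xst] add [tlafc,enbpc] -> 7 lines: ysars zybwx agvks src tlafc enbpc qtgx
Hunk 3: at line 3 remove [src] add [ybqm] -> 7 lines: ysars zybwx agvks ybqm tlafc enbpc qtgx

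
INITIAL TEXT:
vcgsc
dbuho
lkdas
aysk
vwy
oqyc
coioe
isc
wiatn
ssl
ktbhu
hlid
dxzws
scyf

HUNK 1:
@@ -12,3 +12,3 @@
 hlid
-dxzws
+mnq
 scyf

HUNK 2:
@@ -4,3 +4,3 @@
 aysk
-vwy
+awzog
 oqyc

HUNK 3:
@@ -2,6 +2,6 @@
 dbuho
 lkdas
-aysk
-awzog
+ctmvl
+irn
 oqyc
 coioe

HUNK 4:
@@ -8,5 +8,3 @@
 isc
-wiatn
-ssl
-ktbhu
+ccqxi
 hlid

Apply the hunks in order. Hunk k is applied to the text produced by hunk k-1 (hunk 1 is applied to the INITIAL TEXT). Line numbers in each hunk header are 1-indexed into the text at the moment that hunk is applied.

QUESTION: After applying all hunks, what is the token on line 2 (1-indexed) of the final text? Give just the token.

Answer: dbuho

Derivation:
Hunk 1: at line 12 remove [dxzws] add [mnq] -> 14 lines: vcgsc dbuho lkdas aysk vwy oqyc coioe isc wiatn ssl ktbhu hlid mnq scyf
Hunk 2: at line 4 remove [vwy] add [awzog] -> 14 lines: vcgsc dbuho lkdas aysk awzog oqyc coioe isc wiatn ssl ktbhu hlid mnq scyf
Hunk 3: at line 2 remove [aysk,awzog] add [ctmvl,irn] -> 14 lines: vcgsc dbuho lkdas ctmvl irn oqyc coioe isc wiatn ssl ktbhu hlid mnq scyf
Hunk 4: at line 8 remove [wiatn,ssl,ktbhu] add [ccqxi] -> 12 lines: vcgsc dbuho lkdas ctmvl irn oqyc coioe isc ccqxi hlid mnq scyf
Final line 2: dbuho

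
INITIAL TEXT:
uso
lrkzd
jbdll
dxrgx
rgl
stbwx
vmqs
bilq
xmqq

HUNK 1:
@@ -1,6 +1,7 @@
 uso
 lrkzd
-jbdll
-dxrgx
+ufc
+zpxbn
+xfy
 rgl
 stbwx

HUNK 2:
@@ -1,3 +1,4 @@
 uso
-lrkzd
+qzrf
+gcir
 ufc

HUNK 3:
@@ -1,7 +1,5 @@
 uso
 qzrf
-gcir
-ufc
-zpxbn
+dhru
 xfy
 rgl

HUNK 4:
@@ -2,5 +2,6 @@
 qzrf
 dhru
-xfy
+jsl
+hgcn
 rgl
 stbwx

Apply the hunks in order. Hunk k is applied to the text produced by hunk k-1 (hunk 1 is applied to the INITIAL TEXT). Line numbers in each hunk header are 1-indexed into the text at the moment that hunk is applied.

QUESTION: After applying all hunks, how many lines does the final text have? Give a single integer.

Answer: 10

Derivation:
Hunk 1: at line 1 remove [jbdll,dxrgx] add [ufc,zpxbn,xfy] -> 10 lines: uso lrkzd ufc zpxbn xfy rgl stbwx vmqs bilq xmqq
Hunk 2: at line 1 remove [lrkzd] add [qzrf,gcir] -> 11 lines: uso qzrf gcir ufc zpxbn xfy rgl stbwx vmqs bilq xmqq
Hunk 3: at line 1 remove [gcir,ufc,zpxbn] add [dhru] -> 9 lines: uso qzrf dhru xfy rgl stbwx vmqs bilq xmqq
Hunk 4: at line 2 remove [xfy] add [jsl,hgcn] -> 10 lines: uso qzrf dhru jsl hgcn rgl stbwx vmqs bilq xmqq
Final line count: 10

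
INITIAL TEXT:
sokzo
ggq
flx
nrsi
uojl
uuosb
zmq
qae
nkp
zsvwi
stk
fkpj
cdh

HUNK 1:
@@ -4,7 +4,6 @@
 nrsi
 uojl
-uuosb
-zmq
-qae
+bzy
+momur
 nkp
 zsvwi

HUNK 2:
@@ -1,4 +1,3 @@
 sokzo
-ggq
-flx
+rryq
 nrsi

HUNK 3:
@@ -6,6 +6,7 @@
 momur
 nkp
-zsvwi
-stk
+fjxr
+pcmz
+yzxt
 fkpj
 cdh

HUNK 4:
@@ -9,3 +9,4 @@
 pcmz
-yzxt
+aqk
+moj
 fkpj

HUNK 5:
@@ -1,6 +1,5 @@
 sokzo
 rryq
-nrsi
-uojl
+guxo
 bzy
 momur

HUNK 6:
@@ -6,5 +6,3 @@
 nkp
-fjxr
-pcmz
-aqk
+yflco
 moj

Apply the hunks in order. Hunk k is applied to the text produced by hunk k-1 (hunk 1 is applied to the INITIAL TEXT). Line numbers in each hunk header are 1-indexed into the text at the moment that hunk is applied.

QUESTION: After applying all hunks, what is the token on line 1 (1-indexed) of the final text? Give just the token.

Hunk 1: at line 4 remove [uuosb,zmq,qae] add [bzy,momur] -> 12 lines: sokzo ggq flx nrsi uojl bzy momur nkp zsvwi stk fkpj cdh
Hunk 2: at line 1 remove [ggq,flx] add [rryq] -> 11 lines: sokzo rryq nrsi uojl bzy momur nkp zsvwi stk fkpj cdh
Hunk 3: at line 6 remove [zsvwi,stk] add [fjxr,pcmz,yzxt] -> 12 lines: sokzo rryq nrsi uojl bzy momur nkp fjxr pcmz yzxt fkpj cdh
Hunk 4: at line 9 remove [yzxt] add [aqk,moj] -> 13 lines: sokzo rryq nrsi uojl bzy momur nkp fjxr pcmz aqk moj fkpj cdh
Hunk 5: at line 1 remove [nrsi,uojl] add [guxo] -> 12 lines: sokzo rryq guxo bzy momur nkp fjxr pcmz aqk moj fkpj cdh
Hunk 6: at line 6 remove [fjxr,pcmz,aqk] add [yflco] -> 10 lines: sokzo rryq guxo bzy momur nkp yflco moj fkpj cdh
Final line 1: sokzo

Answer: sokzo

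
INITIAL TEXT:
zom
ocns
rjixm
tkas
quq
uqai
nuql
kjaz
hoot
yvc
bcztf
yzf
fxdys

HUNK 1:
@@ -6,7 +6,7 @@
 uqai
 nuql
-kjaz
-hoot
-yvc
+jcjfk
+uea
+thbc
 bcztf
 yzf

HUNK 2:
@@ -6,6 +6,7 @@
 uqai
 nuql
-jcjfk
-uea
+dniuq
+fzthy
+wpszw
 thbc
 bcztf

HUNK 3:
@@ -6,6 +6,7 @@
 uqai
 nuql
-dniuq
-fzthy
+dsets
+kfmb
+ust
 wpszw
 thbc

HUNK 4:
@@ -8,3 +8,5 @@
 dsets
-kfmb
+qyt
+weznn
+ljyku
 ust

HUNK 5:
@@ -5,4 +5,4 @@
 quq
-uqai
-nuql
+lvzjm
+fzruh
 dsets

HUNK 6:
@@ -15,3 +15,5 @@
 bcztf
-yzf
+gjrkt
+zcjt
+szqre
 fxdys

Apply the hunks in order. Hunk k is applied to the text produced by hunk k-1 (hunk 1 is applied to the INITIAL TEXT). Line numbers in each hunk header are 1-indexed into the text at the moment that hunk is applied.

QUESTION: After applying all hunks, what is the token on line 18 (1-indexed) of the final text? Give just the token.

Answer: szqre

Derivation:
Hunk 1: at line 6 remove [kjaz,hoot,yvc] add [jcjfk,uea,thbc] -> 13 lines: zom ocns rjixm tkas quq uqai nuql jcjfk uea thbc bcztf yzf fxdys
Hunk 2: at line 6 remove [jcjfk,uea] add [dniuq,fzthy,wpszw] -> 14 lines: zom ocns rjixm tkas quq uqai nuql dniuq fzthy wpszw thbc bcztf yzf fxdys
Hunk 3: at line 6 remove [dniuq,fzthy] add [dsets,kfmb,ust] -> 15 lines: zom ocns rjixm tkas quq uqai nuql dsets kfmb ust wpszw thbc bcztf yzf fxdys
Hunk 4: at line 8 remove [kfmb] add [qyt,weznn,ljyku] -> 17 lines: zom ocns rjixm tkas quq uqai nuql dsets qyt weznn ljyku ust wpszw thbc bcztf yzf fxdys
Hunk 5: at line 5 remove [uqai,nuql] add [lvzjm,fzruh] -> 17 lines: zom ocns rjixm tkas quq lvzjm fzruh dsets qyt weznn ljyku ust wpszw thbc bcztf yzf fxdys
Hunk 6: at line 15 remove [yzf] add [gjrkt,zcjt,szqre] -> 19 lines: zom ocns rjixm tkas quq lvzjm fzruh dsets qyt weznn ljyku ust wpszw thbc bcztf gjrkt zcjt szqre fxdys
Final line 18: szqre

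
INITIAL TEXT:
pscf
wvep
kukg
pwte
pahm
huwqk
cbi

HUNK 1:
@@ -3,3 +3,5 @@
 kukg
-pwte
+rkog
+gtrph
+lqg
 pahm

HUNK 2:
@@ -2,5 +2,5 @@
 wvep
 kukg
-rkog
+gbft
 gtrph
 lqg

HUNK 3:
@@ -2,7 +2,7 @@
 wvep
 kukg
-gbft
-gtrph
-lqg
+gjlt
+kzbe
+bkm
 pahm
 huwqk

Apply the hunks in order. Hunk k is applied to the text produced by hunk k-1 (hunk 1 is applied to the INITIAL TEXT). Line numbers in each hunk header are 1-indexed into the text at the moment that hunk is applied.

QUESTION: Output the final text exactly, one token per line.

Answer: pscf
wvep
kukg
gjlt
kzbe
bkm
pahm
huwqk
cbi

Derivation:
Hunk 1: at line 3 remove [pwte] add [rkog,gtrph,lqg] -> 9 lines: pscf wvep kukg rkog gtrph lqg pahm huwqk cbi
Hunk 2: at line 2 remove [rkog] add [gbft] -> 9 lines: pscf wvep kukg gbft gtrph lqg pahm huwqk cbi
Hunk 3: at line 2 remove [gbft,gtrph,lqg] add [gjlt,kzbe,bkm] -> 9 lines: pscf wvep kukg gjlt kzbe bkm pahm huwqk cbi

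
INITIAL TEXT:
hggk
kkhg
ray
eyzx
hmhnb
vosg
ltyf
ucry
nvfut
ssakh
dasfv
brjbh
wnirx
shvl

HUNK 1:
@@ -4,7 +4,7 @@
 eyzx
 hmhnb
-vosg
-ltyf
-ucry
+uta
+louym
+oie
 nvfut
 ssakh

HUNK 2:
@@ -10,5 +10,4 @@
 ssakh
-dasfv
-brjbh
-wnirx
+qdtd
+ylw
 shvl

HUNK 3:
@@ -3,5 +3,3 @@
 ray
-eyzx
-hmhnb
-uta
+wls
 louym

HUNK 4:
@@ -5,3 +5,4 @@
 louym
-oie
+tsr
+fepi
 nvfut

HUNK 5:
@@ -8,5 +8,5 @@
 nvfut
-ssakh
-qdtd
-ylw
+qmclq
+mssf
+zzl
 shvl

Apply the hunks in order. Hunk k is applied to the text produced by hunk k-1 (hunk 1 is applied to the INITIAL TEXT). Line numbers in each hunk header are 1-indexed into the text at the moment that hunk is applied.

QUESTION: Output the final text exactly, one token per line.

Hunk 1: at line 4 remove [vosg,ltyf,ucry] add [uta,louym,oie] -> 14 lines: hggk kkhg ray eyzx hmhnb uta louym oie nvfut ssakh dasfv brjbh wnirx shvl
Hunk 2: at line 10 remove [dasfv,brjbh,wnirx] add [qdtd,ylw] -> 13 lines: hggk kkhg ray eyzx hmhnb uta louym oie nvfut ssakh qdtd ylw shvl
Hunk 3: at line 3 remove [eyzx,hmhnb,uta] add [wls] -> 11 lines: hggk kkhg ray wls louym oie nvfut ssakh qdtd ylw shvl
Hunk 4: at line 5 remove [oie] add [tsr,fepi] -> 12 lines: hggk kkhg ray wls louym tsr fepi nvfut ssakh qdtd ylw shvl
Hunk 5: at line 8 remove [ssakh,qdtd,ylw] add [qmclq,mssf,zzl] -> 12 lines: hggk kkhg ray wls louym tsr fepi nvfut qmclq mssf zzl shvl

Answer: hggk
kkhg
ray
wls
louym
tsr
fepi
nvfut
qmclq
mssf
zzl
shvl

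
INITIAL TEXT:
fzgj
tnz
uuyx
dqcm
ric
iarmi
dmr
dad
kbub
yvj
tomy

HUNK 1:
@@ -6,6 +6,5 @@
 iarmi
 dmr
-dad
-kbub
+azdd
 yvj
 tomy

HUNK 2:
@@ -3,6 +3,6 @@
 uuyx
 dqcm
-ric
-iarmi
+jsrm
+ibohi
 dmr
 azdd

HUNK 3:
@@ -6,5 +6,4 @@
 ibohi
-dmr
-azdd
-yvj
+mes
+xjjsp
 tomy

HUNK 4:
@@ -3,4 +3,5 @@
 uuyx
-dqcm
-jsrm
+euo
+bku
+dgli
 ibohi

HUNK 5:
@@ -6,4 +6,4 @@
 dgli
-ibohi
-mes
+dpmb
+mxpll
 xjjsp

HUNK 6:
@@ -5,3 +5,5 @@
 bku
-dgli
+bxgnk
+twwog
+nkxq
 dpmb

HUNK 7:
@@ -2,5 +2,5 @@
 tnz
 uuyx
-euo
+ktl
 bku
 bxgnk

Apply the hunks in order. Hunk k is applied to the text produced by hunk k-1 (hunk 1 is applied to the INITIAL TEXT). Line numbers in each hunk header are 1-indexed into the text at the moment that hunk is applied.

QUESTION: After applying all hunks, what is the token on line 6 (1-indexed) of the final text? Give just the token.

Hunk 1: at line 6 remove [dad,kbub] add [azdd] -> 10 lines: fzgj tnz uuyx dqcm ric iarmi dmr azdd yvj tomy
Hunk 2: at line 3 remove [ric,iarmi] add [jsrm,ibohi] -> 10 lines: fzgj tnz uuyx dqcm jsrm ibohi dmr azdd yvj tomy
Hunk 3: at line 6 remove [dmr,azdd,yvj] add [mes,xjjsp] -> 9 lines: fzgj tnz uuyx dqcm jsrm ibohi mes xjjsp tomy
Hunk 4: at line 3 remove [dqcm,jsrm] add [euo,bku,dgli] -> 10 lines: fzgj tnz uuyx euo bku dgli ibohi mes xjjsp tomy
Hunk 5: at line 6 remove [ibohi,mes] add [dpmb,mxpll] -> 10 lines: fzgj tnz uuyx euo bku dgli dpmb mxpll xjjsp tomy
Hunk 6: at line 5 remove [dgli] add [bxgnk,twwog,nkxq] -> 12 lines: fzgj tnz uuyx euo bku bxgnk twwog nkxq dpmb mxpll xjjsp tomy
Hunk 7: at line 2 remove [euo] add [ktl] -> 12 lines: fzgj tnz uuyx ktl bku bxgnk twwog nkxq dpmb mxpll xjjsp tomy
Final line 6: bxgnk

Answer: bxgnk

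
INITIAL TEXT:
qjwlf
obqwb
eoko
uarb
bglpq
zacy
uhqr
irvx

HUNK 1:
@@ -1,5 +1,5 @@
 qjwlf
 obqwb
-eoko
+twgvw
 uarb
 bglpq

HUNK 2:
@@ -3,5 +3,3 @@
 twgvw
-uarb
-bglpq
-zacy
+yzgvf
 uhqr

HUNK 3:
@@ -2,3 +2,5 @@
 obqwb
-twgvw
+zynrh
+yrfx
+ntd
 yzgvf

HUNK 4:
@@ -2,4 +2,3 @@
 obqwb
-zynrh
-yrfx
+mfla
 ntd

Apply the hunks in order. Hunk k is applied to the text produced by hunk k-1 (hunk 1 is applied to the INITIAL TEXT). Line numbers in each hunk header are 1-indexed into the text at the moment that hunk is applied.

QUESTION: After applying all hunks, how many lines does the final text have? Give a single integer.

Answer: 7

Derivation:
Hunk 1: at line 1 remove [eoko] add [twgvw] -> 8 lines: qjwlf obqwb twgvw uarb bglpq zacy uhqr irvx
Hunk 2: at line 3 remove [uarb,bglpq,zacy] add [yzgvf] -> 6 lines: qjwlf obqwb twgvw yzgvf uhqr irvx
Hunk 3: at line 2 remove [twgvw] add [zynrh,yrfx,ntd] -> 8 lines: qjwlf obqwb zynrh yrfx ntd yzgvf uhqr irvx
Hunk 4: at line 2 remove [zynrh,yrfx] add [mfla] -> 7 lines: qjwlf obqwb mfla ntd yzgvf uhqr irvx
Final line count: 7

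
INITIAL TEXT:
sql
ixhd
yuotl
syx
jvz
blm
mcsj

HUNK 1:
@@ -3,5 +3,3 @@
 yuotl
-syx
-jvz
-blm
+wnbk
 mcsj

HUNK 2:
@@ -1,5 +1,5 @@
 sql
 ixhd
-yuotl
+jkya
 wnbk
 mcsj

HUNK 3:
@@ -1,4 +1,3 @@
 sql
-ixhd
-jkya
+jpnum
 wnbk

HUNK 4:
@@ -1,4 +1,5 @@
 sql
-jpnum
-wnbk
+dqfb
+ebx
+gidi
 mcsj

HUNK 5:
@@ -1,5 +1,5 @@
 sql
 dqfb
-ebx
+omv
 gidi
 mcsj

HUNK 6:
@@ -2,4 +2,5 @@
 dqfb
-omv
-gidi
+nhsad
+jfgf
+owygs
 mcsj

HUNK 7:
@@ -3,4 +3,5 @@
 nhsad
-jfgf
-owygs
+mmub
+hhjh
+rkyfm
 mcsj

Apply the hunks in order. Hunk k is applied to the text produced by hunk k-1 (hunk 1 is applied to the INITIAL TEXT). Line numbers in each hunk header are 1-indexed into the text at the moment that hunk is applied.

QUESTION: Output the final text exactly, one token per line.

Hunk 1: at line 3 remove [syx,jvz,blm] add [wnbk] -> 5 lines: sql ixhd yuotl wnbk mcsj
Hunk 2: at line 1 remove [yuotl] add [jkya] -> 5 lines: sql ixhd jkya wnbk mcsj
Hunk 3: at line 1 remove [ixhd,jkya] add [jpnum] -> 4 lines: sql jpnum wnbk mcsj
Hunk 4: at line 1 remove [jpnum,wnbk] add [dqfb,ebx,gidi] -> 5 lines: sql dqfb ebx gidi mcsj
Hunk 5: at line 1 remove [ebx] add [omv] -> 5 lines: sql dqfb omv gidi mcsj
Hunk 6: at line 2 remove [omv,gidi] add [nhsad,jfgf,owygs] -> 6 lines: sql dqfb nhsad jfgf owygs mcsj
Hunk 7: at line 3 remove [jfgf,owygs] add [mmub,hhjh,rkyfm] -> 7 lines: sql dqfb nhsad mmub hhjh rkyfm mcsj

Answer: sql
dqfb
nhsad
mmub
hhjh
rkyfm
mcsj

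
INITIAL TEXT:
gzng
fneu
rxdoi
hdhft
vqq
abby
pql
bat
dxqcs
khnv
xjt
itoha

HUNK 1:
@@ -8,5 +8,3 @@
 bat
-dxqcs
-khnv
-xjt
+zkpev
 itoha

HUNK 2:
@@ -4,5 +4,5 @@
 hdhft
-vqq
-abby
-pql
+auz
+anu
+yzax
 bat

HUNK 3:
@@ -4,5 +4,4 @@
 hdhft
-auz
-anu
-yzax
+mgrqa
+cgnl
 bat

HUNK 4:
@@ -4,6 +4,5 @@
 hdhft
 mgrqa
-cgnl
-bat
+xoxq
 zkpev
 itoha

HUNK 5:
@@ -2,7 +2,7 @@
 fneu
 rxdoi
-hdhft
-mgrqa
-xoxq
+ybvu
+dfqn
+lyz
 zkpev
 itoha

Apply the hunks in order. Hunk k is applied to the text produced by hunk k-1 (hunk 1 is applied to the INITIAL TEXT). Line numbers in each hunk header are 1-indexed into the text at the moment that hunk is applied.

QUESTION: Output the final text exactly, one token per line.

Answer: gzng
fneu
rxdoi
ybvu
dfqn
lyz
zkpev
itoha

Derivation:
Hunk 1: at line 8 remove [dxqcs,khnv,xjt] add [zkpev] -> 10 lines: gzng fneu rxdoi hdhft vqq abby pql bat zkpev itoha
Hunk 2: at line 4 remove [vqq,abby,pql] add [auz,anu,yzax] -> 10 lines: gzng fneu rxdoi hdhft auz anu yzax bat zkpev itoha
Hunk 3: at line 4 remove [auz,anu,yzax] add [mgrqa,cgnl] -> 9 lines: gzng fneu rxdoi hdhft mgrqa cgnl bat zkpev itoha
Hunk 4: at line 4 remove [cgnl,bat] add [xoxq] -> 8 lines: gzng fneu rxdoi hdhft mgrqa xoxq zkpev itoha
Hunk 5: at line 2 remove [hdhft,mgrqa,xoxq] add [ybvu,dfqn,lyz] -> 8 lines: gzng fneu rxdoi ybvu dfqn lyz zkpev itoha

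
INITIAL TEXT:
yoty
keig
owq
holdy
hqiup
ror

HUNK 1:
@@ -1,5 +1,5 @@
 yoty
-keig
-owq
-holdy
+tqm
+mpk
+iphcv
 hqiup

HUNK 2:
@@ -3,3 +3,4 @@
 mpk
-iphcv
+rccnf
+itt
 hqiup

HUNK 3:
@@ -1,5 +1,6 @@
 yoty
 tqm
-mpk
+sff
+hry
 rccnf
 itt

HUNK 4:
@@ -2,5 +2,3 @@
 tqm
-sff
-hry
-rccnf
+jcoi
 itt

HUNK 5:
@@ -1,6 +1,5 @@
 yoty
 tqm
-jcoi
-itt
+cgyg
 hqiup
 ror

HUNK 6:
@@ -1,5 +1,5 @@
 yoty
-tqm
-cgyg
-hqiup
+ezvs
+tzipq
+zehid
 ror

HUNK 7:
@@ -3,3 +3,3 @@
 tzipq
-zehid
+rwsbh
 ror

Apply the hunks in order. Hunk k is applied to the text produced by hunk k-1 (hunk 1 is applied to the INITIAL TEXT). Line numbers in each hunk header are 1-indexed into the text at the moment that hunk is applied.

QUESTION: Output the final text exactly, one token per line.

Hunk 1: at line 1 remove [keig,owq,holdy] add [tqm,mpk,iphcv] -> 6 lines: yoty tqm mpk iphcv hqiup ror
Hunk 2: at line 3 remove [iphcv] add [rccnf,itt] -> 7 lines: yoty tqm mpk rccnf itt hqiup ror
Hunk 3: at line 1 remove [mpk] add [sff,hry] -> 8 lines: yoty tqm sff hry rccnf itt hqiup ror
Hunk 4: at line 2 remove [sff,hry,rccnf] add [jcoi] -> 6 lines: yoty tqm jcoi itt hqiup ror
Hunk 5: at line 1 remove [jcoi,itt] add [cgyg] -> 5 lines: yoty tqm cgyg hqiup ror
Hunk 6: at line 1 remove [tqm,cgyg,hqiup] add [ezvs,tzipq,zehid] -> 5 lines: yoty ezvs tzipq zehid ror
Hunk 7: at line 3 remove [zehid] add [rwsbh] -> 5 lines: yoty ezvs tzipq rwsbh ror

Answer: yoty
ezvs
tzipq
rwsbh
ror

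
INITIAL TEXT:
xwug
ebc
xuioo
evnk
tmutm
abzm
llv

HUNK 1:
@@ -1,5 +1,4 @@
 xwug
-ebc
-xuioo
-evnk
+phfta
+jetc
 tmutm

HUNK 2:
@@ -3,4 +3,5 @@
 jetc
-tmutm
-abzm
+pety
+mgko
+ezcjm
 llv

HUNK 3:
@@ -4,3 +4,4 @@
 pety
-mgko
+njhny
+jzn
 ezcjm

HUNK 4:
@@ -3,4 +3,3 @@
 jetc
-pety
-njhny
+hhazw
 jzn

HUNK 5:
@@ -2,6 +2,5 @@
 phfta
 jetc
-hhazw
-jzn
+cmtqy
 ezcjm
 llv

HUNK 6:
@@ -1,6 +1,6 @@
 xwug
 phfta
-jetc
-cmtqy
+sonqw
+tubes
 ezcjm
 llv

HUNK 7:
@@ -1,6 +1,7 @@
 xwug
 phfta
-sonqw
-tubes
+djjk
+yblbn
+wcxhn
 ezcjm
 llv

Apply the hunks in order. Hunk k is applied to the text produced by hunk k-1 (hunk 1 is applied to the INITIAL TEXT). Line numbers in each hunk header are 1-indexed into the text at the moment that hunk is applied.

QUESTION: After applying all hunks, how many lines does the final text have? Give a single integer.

Answer: 7

Derivation:
Hunk 1: at line 1 remove [ebc,xuioo,evnk] add [phfta,jetc] -> 6 lines: xwug phfta jetc tmutm abzm llv
Hunk 2: at line 3 remove [tmutm,abzm] add [pety,mgko,ezcjm] -> 7 lines: xwug phfta jetc pety mgko ezcjm llv
Hunk 3: at line 4 remove [mgko] add [njhny,jzn] -> 8 lines: xwug phfta jetc pety njhny jzn ezcjm llv
Hunk 4: at line 3 remove [pety,njhny] add [hhazw] -> 7 lines: xwug phfta jetc hhazw jzn ezcjm llv
Hunk 5: at line 2 remove [hhazw,jzn] add [cmtqy] -> 6 lines: xwug phfta jetc cmtqy ezcjm llv
Hunk 6: at line 1 remove [jetc,cmtqy] add [sonqw,tubes] -> 6 lines: xwug phfta sonqw tubes ezcjm llv
Hunk 7: at line 1 remove [sonqw,tubes] add [djjk,yblbn,wcxhn] -> 7 lines: xwug phfta djjk yblbn wcxhn ezcjm llv
Final line count: 7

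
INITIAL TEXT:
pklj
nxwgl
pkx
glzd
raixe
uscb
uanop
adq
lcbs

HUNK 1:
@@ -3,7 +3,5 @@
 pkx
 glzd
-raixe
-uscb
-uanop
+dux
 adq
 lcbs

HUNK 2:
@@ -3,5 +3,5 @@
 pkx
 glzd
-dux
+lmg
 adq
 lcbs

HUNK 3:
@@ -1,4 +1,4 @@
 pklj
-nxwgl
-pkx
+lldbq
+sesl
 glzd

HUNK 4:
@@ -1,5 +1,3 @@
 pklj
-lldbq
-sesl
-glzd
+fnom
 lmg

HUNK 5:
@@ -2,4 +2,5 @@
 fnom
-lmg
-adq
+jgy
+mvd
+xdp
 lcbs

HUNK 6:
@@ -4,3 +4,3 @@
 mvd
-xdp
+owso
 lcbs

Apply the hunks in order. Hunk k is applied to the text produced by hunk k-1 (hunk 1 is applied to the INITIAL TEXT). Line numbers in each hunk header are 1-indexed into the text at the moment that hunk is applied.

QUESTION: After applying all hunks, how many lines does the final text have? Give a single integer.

Hunk 1: at line 3 remove [raixe,uscb,uanop] add [dux] -> 7 lines: pklj nxwgl pkx glzd dux adq lcbs
Hunk 2: at line 3 remove [dux] add [lmg] -> 7 lines: pklj nxwgl pkx glzd lmg adq lcbs
Hunk 3: at line 1 remove [nxwgl,pkx] add [lldbq,sesl] -> 7 lines: pklj lldbq sesl glzd lmg adq lcbs
Hunk 4: at line 1 remove [lldbq,sesl,glzd] add [fnom] -> 5 lines: pklj fnom lmg adq lcbs
Hunk 5: at line 2 remove [lmg,adq] add [jgy,mvd,xdp] -> 6 lines: pklj fnom jgy mvd xdp lcbs
Hunk 6: at line 4 remove [xdp] add [owso] -> 6 lines: pklj fnom jgy mvd owso lcbs
Final line count: 6

Answer: 6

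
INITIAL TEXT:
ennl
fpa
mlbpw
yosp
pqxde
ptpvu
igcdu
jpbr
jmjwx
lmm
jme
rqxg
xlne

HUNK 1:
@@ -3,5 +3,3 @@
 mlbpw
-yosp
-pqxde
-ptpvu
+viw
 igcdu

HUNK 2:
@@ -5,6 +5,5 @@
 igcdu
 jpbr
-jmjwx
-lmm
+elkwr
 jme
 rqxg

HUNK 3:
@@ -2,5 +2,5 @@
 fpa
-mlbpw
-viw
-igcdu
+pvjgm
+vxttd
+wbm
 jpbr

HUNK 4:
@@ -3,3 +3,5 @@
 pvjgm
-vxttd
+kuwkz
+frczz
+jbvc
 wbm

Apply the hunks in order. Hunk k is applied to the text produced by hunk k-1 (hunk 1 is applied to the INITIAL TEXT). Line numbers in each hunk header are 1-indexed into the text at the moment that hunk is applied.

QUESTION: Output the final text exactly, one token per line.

Hunk 1: at line 3 remove [yosp,pqxde,ptpvu] add [viw] -> 11 lines: ennl fpa mlbpw viw igcdu jpbr jmjwx lmm jme rqxg xlne
Hunk 2: at line 5 remove [jmjwx,lmm] add [elkwr] -> 10 lines: ennl fpa mlbpw viw igcdu jpbr elkwr jme rqxg xlne
Hunk 3: at line 2 remove [mlbpw,viw,igcdu] add [pvjgm,vxttd,wbm] -> 10 lines: ennl fpa pvjgm vxttd wbm jpbr elkwr jme rqxg xlne
Hunk 4: at line 3 remove [vxttd] add [kuwkz,frczz,jbvc] -> 12 lines: ennl fpa pvjgm kuwkz frczz jbvc wbm jpbr elkwr jme rqxg xlne

Answer: ennl
fpa
pvjgm
kuwkz
frczz
jbvc
wbm
jpbr
elkwr
jme
rqxg
xlne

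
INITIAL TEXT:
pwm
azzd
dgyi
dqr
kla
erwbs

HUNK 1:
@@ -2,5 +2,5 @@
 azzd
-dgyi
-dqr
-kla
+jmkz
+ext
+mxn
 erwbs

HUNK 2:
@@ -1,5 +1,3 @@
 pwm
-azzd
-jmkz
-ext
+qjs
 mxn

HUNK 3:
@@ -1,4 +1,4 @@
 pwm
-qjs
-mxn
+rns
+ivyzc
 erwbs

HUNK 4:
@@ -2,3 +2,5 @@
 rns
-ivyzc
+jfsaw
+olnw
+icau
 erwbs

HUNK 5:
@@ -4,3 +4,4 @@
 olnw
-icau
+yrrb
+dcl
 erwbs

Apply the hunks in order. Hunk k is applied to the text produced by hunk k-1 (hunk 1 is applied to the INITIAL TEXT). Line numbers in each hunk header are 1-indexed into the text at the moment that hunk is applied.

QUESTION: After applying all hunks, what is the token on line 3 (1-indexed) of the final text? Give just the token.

Answer: jfsaw

Derivation:
Hunk 1: at line 2 remove [dgyi,dqr,kla] add [jmkz,ext,mxn] -> 6 lines: pwm azzd jmkz ext mxn erwbs
Hunk 2: at line 1 remove [azzd,jmkz,ext] add [qjs] -> 4 lines: pwm qjs mxn erwbs
Hunk 3: at line 1 remove [qjs,mxn] add [rns,ivyzc] -> 4 lines: pwm rns ivyzc erwbs
Hunk 4: at line 2 remove [ivyzc] add [jfsaw,olnw,icau] -> 6 lines: pwm rns jfsaw olnw icau erwbs
Hunk 5: at line 4 remove [icau] add [yrrb,dcl] -> 7 lines: pwm rns jfsaw olnw yrrb dcl erwbs
Final line 3: jfsaw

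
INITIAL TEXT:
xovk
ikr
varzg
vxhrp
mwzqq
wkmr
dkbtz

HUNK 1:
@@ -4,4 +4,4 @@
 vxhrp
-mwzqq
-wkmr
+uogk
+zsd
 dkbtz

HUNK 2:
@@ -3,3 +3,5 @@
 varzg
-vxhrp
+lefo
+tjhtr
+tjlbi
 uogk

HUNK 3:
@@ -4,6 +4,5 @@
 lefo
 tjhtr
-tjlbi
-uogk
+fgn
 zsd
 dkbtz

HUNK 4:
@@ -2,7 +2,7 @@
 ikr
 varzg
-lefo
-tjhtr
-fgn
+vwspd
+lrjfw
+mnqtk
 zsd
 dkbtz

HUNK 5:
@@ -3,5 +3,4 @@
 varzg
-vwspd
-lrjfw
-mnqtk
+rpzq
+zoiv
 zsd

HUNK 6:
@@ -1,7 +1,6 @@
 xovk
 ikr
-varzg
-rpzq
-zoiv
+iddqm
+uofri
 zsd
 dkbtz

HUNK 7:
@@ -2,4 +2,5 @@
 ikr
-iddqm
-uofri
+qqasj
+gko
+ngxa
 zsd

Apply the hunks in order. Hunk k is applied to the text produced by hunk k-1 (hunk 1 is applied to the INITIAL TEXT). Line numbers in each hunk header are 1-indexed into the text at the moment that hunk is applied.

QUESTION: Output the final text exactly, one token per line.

Hunk 1: at line 4 remove [mwzqq,wkmr] add [uogk,zsd] -> 7 lines: xovk ikr varzg vxhrp uogk zsd dkbtz
Hunk 2: at line 3 remove [vxhrp] add [lefo,tjhtr,tjlbi] -> 9 lines: xovk ikr varzg lefo tjhtr tjlbi uogk zsd dkbtz
Hunk 3: at line 4 remove [tjlbi,uogk] add [fgn] -> 8 lines: xovk ikr varzg lefo tjhtr fgn zsd dkbtz
Hunk 4: at line 2 remove [lefo,tjhtr,fgn] add [vwspd,lrjfw,mnqtk] -> 8 lines: xovk ikr varzg vwspd lrjfw mnqtk zsd dkbtz
Hunk 5: at line 3 remove [vwspd,lrjfw,mnqtk] add [rpzq,zoiv] -> 7 lines: xovk ikr varzg rpzq zoiv zsd dkbtz
Hunk 6: at line 1 remove [varzg,rpzq,zoiv] add [iddqm,uofri] -> 6 lines: xovk ikr iddqm uofri zsd dkbtz
Hunk 7: at line 2 remove [iddqm,uofri] add [qqasj,gko,ngxa] -> 7 lines: xovk ikr qqasj gko ngxa zsd dkbtz

Answer: xovk
ikr
qqasj
gko
ngxa
zsd
dkbtz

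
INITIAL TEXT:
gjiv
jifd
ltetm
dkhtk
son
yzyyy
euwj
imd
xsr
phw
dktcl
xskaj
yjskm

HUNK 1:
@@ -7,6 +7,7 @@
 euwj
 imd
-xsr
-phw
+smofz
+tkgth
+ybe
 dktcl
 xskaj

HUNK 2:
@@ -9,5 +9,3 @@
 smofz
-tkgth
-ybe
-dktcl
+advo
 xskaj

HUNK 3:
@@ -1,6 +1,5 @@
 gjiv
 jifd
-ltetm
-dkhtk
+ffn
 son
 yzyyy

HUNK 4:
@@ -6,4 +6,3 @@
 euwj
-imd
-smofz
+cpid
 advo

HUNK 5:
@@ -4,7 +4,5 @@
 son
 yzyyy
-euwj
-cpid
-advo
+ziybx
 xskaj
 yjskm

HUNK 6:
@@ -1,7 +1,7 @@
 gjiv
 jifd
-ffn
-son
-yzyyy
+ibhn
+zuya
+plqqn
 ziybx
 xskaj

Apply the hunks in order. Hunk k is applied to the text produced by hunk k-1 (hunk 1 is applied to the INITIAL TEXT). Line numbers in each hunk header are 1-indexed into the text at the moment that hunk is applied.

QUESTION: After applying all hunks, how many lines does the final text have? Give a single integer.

Hunk 1: at line 7 remove [xsr,phw] add [smofz,tkgth,ybe] -> 14 lines: gjiv jifd ltetm dkhtk son yzyyy euwj imd smofz tkgth ybe dktcl xskaj yjskm
Hunk 2: at line 9 remove [tkgth,ybe,dktcl] add [advo] -> 12 lines: gjiv jifd ltetm dkhtk son yzyyy euwj imd smofz advo xskaj yjskm
Hunk 3: at line 1 remove [ltetm,dkhtk] add [ffn] -> 11 lines: gjiv jifd ffn son yzyyy euwj imd smofz advo xskaj yjskm
Hunk 4: at line 6 remove [imd,smofz] add [cpid] -> 10 lines: gjiv jifd ffn son yzyyy euwj cpid advo xskaj yjskm
Hunk 5: at line 4 remove [euwj,cpid,advo] add [ziybx] -> 8 lines: gjiv jifd ffn son yzyyy ziybx xskaj yjskm
Hunk 6: at line 1 remove [ffn,son,yzyyy] add [ibhn,zuya,plqqn] -> 8 lines: gjiv jifd ibhn zuya plqqn ziybx xskaj yjskm
Final line count: 8

Answer: 8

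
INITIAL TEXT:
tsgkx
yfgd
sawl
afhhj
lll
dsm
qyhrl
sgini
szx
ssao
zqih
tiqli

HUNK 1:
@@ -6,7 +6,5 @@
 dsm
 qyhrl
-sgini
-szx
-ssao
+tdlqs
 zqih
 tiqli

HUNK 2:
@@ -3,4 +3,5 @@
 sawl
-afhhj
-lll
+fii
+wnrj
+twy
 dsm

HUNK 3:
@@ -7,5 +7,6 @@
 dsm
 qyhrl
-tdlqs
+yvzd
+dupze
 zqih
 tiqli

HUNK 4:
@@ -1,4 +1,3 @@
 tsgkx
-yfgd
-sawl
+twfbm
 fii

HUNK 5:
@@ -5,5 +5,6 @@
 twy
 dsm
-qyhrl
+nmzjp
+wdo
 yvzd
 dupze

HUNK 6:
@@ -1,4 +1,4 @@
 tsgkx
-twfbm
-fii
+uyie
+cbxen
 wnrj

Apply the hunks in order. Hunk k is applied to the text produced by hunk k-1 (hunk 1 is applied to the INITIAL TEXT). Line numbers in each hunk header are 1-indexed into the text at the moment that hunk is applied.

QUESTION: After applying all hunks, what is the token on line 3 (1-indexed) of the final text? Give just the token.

Answer: cbxen

Derivation:
Hunk 1: at line 6 remove [sgini,szx,ssao] add [tdlqs] -> 10 lines: tsgkx yfgd sawl afhhj lll dsm qyhrl tdlqs zqih tiqli
Hunk 2: at line 3 remove [afhhj,lll] add [fii,wnrj,twy] -> 11 lines: tsgkx yfgd sawl fii wnrj twy dsm qyhrl tdlqs zqih tiqli
Hunk 3: at line 7 remove [tdlqs] add [yvzd,dupze] -> 12 lines: tsgkx yfgd sawl fii wnrj twy dsm qyhrl yvzd dupze zqih tiqli
Hunk 4: at line 1 remove [yfgd,sawl] add [twfbm] -> 11 lines: tsgkx twfbm fii wnrj twy dsm qyhrl yvzd dupze zqih tiqli
Hunk 5: at line 5 remove [qyhrl] add [nmzjp,wdo] -> 12 lines: tsgkx twfbm fii wnrj twy dsm nmzjp wdo yvzd dupze zqih tiqli
Hunk 6: at line 1 remove [twfbm,fii] add [uyie,cbxen] -> 12 lines: tsgkx uyie cbxen wnrj twy dsm nmzjp wdo yvzd dupze zqih tiqli
Final line 3: cbxen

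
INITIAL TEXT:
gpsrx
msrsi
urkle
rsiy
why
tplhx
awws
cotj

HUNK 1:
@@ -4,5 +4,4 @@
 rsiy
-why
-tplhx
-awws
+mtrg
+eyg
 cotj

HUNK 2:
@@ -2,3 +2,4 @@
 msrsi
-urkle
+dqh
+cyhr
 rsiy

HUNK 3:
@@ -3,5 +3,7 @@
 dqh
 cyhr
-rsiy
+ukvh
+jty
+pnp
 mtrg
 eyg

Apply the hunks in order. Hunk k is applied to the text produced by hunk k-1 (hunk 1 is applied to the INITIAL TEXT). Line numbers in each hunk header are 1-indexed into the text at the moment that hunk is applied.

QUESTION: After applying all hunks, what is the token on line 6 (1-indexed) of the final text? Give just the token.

Answer: jty

Derivation:
Hunk 1: at line 4 remove [why,tplhx,awws] add [mtrg,eyg] -> 7 lines: gpsrx msrsi urkle rsiy mtrg eyg cotj
Hunk 2: at line 2 remove [urkle] add [dqh,cyhr] -> 8 lines: gpsrx msrsi dqh cyhr rsiy mtrg eyg cotj
Hunk 3: at line 3 remove [rsiy] add [ukvh,jty,pnp] -> 10 lines: gpsrx msrsi dqh cyhr ukvh jty pnp mtrg eyg cotj
Final line 6: jty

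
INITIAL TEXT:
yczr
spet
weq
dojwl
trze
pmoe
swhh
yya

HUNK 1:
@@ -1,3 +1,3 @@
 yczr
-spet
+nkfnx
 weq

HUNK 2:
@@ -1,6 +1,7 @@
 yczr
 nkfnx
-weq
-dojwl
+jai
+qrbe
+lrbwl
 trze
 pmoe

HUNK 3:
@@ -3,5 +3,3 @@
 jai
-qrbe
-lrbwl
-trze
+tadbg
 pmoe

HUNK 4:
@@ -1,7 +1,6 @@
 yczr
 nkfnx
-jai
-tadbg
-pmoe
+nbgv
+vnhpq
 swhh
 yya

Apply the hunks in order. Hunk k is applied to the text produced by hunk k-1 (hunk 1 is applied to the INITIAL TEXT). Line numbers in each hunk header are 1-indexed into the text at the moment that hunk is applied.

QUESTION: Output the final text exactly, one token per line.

Hunk 1: at line 1 remove [spet] add [nkfnx] -> 8 lines: yczr nkfnx weq dojwl trze pmoe swhh yya
Hunk 2: at line 1 remove [weq,dojwl] add [jai,qrbe,lrbwl] -> 9 lines: yczr nkfnx jai qrbe lrbwl trze pmoe swhh yya
Hunk 3: at line 3 remove [qrbe,lrbwl,trze] add [tadbg] -> 7 lines: yczr nkfnx jai tadbg pmoe swhh yya
Hunk 4: at line 1 remove [jai,tadbg,pmoe] add [nbgv,vnhpq] -> 6 lines: yczr nkfnx nbgv vnhpq swhh yya

Answer: yczr
nkfnx
nbgv
vnhpq
swhh
yya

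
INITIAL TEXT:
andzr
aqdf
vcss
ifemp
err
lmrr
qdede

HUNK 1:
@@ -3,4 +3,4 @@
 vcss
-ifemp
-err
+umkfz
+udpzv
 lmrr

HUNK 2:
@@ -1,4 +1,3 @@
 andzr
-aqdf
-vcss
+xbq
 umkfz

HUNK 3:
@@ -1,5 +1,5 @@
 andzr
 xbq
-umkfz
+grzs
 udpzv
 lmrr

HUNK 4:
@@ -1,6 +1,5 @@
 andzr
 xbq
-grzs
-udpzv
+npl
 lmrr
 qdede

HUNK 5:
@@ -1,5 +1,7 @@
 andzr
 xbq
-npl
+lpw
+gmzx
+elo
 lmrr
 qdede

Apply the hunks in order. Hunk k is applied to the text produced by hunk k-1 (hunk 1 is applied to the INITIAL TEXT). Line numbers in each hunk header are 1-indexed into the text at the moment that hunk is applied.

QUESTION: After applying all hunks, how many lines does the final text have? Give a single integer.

Hunk 1: at line 3 remove [ifemp,err] add [umkfz,udpzv] -> 7 lines: andzr aqdf vcss umkfz udpzv lmrr qdede
Hunk 2: at line 1 remove [aqdf,vcss] add [xbq] -> 6 lines: andzr xbq umkfz udpzv lmrr qdede
Hunk 3: at line 1 remove [umkfz] add [grzs] -> 6 lines: andzr xbq grzs udpzv lmrr qdede
Hunk 4: at line 1 remove [grzs,udpzv] add [npl] -> 5 lines: andzr xbq npl lmrr qdede
Hunk 5: at line 1 remove [npl] add [lpw,gmzx,elo] -> 7 lines: andzr xbq lpw gmzx elo lmrr qdede
Final line count: 7

Answer: 7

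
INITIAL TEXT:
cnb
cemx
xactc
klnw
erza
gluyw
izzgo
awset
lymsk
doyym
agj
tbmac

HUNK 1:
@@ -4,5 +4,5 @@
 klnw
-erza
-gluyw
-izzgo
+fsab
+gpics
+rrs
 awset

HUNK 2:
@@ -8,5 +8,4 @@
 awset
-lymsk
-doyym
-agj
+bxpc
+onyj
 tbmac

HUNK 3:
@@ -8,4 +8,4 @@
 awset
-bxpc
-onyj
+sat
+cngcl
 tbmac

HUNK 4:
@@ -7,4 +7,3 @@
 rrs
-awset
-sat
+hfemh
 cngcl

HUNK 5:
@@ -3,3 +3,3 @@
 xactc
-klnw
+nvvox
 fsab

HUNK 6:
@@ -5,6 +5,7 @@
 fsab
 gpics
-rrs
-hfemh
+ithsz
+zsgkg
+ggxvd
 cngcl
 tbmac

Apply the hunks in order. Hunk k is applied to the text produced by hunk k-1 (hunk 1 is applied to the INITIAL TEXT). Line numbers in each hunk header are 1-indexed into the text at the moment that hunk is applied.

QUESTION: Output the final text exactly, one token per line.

Hunk 1: at line 4 remove [erza,gluyw,izzgo] add [fsab,gpics,rrs] -> 12 lines: cnb cemx xactc klnw fsab gpics rrs awset lymsk doyym agj tbmac
Hunk 2: at line 8 remove [lymsk,doyym,agj] add [bxpc,onyj] -> 11 lines: cnb cemx xactc klnw fsab gpics rrs awset bxpc onyj tbmac
Hunk 3: at line 8 remove [bxpc,onyj] add [sat,cngcl] -> 11 lines: cnb cemx xactc klnw fsab gpics rrs awset sat cngcl tbmac
Hunk 4: at line 7 remove [awset,sat] add [hfemh] -> 10 lines: cnb cemx xactc klnw fsab gpics rrs hfemh cngcl tbmac
Hunk 5: at line 3 remove [klnw] add [nvvox] -> 10 lines: cnb cemx xactc nvvox fsab gpics rrs hfemh cngcl tbmac
Hunk 6: at line 5 remove [rrs,hfemh] add [ithsz,zsgkg,ggxvd] -> 11 lines: cnb cemx xactc nvvox fsab gpics ithsz zsgkg ggxvd cngcl tbmac

Answer: cnb
cemx
xactc
nvvox
fsab
gpics
ithsz
zsgkg
ggxvd
cngcl
tbmac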